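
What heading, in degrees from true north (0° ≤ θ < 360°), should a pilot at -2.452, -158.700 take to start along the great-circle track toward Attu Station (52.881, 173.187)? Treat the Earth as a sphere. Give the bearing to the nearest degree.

341°

Δλ = 173.187 − -158.700 = 331.887°; wrapped into (−180°, 180°]: -28.113°.
θ = atan2( sin Δλ · cos φ₂ , cos φ₁ · sin φ₂ − sin φ₁ · cos φ₂ · cos Δλ )
  = atan2(-0.28436, 0.81943) = -19.138° → normalised to [0°, 360°): 340.862°.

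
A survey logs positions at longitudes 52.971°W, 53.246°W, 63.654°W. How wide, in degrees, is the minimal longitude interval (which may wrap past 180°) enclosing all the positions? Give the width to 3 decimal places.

10.683°

Sort the longitudes: -63.654°, -53.246°, -52.971°.
Eastward gaps between consecutive values (wrapping around): 10.408°, 0.275°, 349.317°.
Largest gap = 349.317° ⇒ minimal covering band is its complement: 360° − 349.317° = 10.683°.
Band runs from -63.654° eastward to -52.971°.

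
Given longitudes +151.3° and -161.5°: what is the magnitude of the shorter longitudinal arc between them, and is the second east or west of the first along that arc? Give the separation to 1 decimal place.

47.2° east

Raw difference: -161.5 − 151.3 = -312.8°.
Normalise into (−180°, 180°]: -312.8° + 360° = 47.2°.
Positive ⇒ the second point lies to the east; separation 47.2°.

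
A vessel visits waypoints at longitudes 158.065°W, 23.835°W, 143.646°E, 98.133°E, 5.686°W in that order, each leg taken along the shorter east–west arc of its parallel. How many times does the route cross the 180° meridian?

0

Leg 1: -158.065° → -23.835°, shortest Δλ = 134.23° (east) — does not cross 180°.
Leg 2: -23.835° → +143.646°, shortest Δλ = 167.481° (east) — does not cross 180°.
Leg 3: +143.646° → +98.133°, shortest Δλ = -45.513° (west) — does not cross 180°.
Leg 4: +98.133° → -5.686°, shortest Δλ = -103.819° (west) — does not cross 180°.
Total crossings: 0.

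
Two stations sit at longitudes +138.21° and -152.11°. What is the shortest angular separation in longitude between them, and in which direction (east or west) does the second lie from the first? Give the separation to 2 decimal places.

69.68° east

Raw difference: -152.11 − 138.21 = -290.32°.
Normalise into (−180°, 180°]: -290.32° + 360° = 69.68°.
Positive ⇒ the second point lies to the east; separation 69.68°.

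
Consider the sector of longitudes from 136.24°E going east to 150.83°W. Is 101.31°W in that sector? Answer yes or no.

No

Band width going east from +136.24° to -150.83°: ((-150.83 − 136.24) mod 360) = 72.93°.
Offset of -101.31° east of the west edge: ((-101.31 − 136.24) mod 360) = 122.45°.
122.45° > 72.93° ⇒ outside.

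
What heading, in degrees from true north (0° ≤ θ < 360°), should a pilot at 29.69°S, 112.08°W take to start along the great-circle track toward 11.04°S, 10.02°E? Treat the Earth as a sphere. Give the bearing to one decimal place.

Δλ = 10.02 − -112.08 = 122.10°.
θ = atan2( sin Δλ · cos φ₂ , cos φ₁ · sin φ₂ − sin φ₁ · cos φ₂ · cos Δλ )
  = atan2(0.83144, -0.42469) = 117.057° → normalised to [0°, 360°): 117.057°.

117.1°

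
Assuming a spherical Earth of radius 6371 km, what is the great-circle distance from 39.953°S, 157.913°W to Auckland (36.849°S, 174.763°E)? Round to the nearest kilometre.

Δλ = 174.763 − -157.913 = 332.676°; wrapped into (−180°, 180°]: -27.324°.
Δφ = -36.849 − -39.953 = 3.104°.
a = sin²(Δφ/2) + cos φ₁ · cos φ₂ · sin²(Δλ/2) = 0.034955.
c = 2·atan2(√a, √(1−a)) = 0.37614 rad → d = 6371·c ≈ 2396.38 km.

2396 km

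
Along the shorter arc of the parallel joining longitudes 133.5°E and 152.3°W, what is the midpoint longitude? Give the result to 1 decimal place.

Signed shortest Δλ from +133.5° to -152.3° is +74.2°.
Midpoint longitude = +133.5° + (+74.2°)/2 = +133.5° + 37.1° = +170.6°.
(The naïve average (+133.5 + -152.3)/2 = -9.4° is on the wrong side of the globe.)

170.6°E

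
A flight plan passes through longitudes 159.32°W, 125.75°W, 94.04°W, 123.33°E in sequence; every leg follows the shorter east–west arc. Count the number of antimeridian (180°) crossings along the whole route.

1

Leg 1: -159.32° → -125.75°, shortest Δλ = 33.57° (east) — does not cross 180°.
Leg 2: -125.75° → -94.04°, shortest Δλ = 31.71° (east) — does not cross 180°.
Leg 3: -94.04° → +123.33°, shortest Δλ = -142.63° (west) — crosses 180°.
Total crossings: 1.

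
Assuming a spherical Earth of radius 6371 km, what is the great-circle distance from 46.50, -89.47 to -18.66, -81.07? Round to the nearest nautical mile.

Δλ = -81.07 − -89.47 = 8.40°.
Δφ = -18.66 − 46.50 = -65.16°.
a = sin²(Δφ/2) + cos φ₁ · cos φ₂ · sin²(Δλ/2) = 0.293455.
c = 2·atan2(√a, √(1−a)) = 1.14495 rad → d = 6371·c ≈ 7294.49 km ≈ 3938.71 nmi.

3939 nmi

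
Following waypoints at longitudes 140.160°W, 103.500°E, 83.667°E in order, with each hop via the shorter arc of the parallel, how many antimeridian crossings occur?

1

Leg 1: -140.160° → +103.500°, shortest Δλ = -116.34° (west) — crosses 180°.
Leg 2: +103.500° → +83.667°, shortest Δλ = -19.833° (west) — does not cross 180°.
Total crossings: 1.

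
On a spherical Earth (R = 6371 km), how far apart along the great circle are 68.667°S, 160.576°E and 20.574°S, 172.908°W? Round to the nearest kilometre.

Δλ = -172.908 − 160.576 = -333.484°; wrapped into (−180°, 180°]: 26.516°.
Δφ = -20.574 − -68.667 = 48.093°.
a = sin²(Δφ/2) + cos φ₁ · cos φ₂ · sin²(Δλ/2) = 0.183951.
c = 2·atan2(√a, √(1−a)) = 0.88654 rad → d = 6371·c ≈ 5648.14 km.

5648 km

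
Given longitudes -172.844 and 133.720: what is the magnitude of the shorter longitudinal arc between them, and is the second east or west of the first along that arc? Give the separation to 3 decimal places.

53.436° west

Raw difference: 133.720 − -172.844 = 306.564°.
Normalise into (−180°, 180°]: 306.564° − 360° = -53.436°.
Negative ⇒ the second point lies to the west; separation 53.436°.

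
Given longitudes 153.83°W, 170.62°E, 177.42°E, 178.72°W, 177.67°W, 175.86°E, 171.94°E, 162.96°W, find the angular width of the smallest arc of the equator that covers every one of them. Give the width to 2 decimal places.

Sort the longitudes: -178.72°, -177.67°, -162.96°, -153.83°, +170.62°, +171.94°, +175.86°, +177.42°.
Eastward gaps between consecutive values (wrapping around): 1.05°, 14.71°, 9.13°, 324.45°, 1.32°, 3.92°, 1.56°, 3.86°.
Largest gap = 324.45° ⇒ minimal covering band is its complement: 360° − 324.45° = 35.55°.
Band runs from +170.62° eastward to -153.83°, crossing the antimeridian.

35.55°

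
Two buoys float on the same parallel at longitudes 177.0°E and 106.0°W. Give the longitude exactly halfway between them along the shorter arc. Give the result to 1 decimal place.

144.5°W

Signed shortest Δλ from +177.0° to -106.0° is +77.0°.
Midpoint longitude = +177.0° + (+77.0°)/2 = +177.0° + 38.5° = +215.5°.
Normalise into (−180°, 180°]: -144.5°.
(The naïve average (+177.0 + -106.0)/2 = 35.5° is on the wrong side of the globe.)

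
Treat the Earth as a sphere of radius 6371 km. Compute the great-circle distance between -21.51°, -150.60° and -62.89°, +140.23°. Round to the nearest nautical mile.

Δλ = 140.23 − -150.60 = 290.83°; wrapped into (−180°, 180°]: -69.17°.
Δφ = -62.89 − -21.51 = -41.38°.
a = sin²(Δφ/2) + cos φ₁ · cos φ₂ · sin²(Δλ/2) = 0.261431.
c = 2·atan2(√a, √(1−a)) = 1.07340 rad → d = 6371·c ≈ 6838.63 km ≈ 3692.57 nmi.

3693 nmi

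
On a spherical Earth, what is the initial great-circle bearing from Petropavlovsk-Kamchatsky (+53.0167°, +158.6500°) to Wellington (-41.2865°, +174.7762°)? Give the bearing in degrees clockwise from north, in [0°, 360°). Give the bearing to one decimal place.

Δλ = 174.7762 − 158.6500 = 16.1262°.
θ = atan2( sin Δλ · cos φ₂ , cos φ₁ · sin φ₂ − sin φ₁ · cos φ₂ · cos Δλ )
  = atan2(0.20871, -0.97356) = 167.900° → normalised to [0°, 360°): 167.900°.

167.9°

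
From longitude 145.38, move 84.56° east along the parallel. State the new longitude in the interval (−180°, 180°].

Start at +145.38°; shift +84.56° → +229.94°.
+229.94° lies outside (−180°, 180°]; subtract 360° → -130.06°.

-130.06°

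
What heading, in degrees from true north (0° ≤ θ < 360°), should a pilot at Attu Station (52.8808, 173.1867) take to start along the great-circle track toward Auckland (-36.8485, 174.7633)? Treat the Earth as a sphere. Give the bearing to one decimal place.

Δλ = 174.7633 − 173.1867 = 1.5766°.
θ = atan2( sin Δλ · cos φ₂ , cos φ₁ · sin φ₂ − sin φ₁ · cos φ₂ · cos Δλ )
  = atan2(0.02202, -0.99975) = 178.738° → normalised to [0°, 360°): 178.738°.

178.7°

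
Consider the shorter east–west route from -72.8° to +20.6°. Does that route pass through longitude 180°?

Signed shortest Δλ = ((20.6 − -72.8 + 180) mod 360) − 180 = 93.4°.
Going east by 93.4° from -72.8° reaches +20.6° without touching 180°.

No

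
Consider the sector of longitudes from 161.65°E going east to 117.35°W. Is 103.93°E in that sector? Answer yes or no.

No

Band width going east from +161.65° to -117.35°: ((-117.35 − 161.65) mod 360) = 81.00°.
Offset of +103.93° east of the west edge: ((103.93 − 161.65) mod 360) = 302.28°.
302.28° > 81.00° ⇒ outside.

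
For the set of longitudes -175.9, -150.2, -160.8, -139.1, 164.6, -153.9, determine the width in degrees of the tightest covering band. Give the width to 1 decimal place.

Sort the longitudes: -175.9°, -160.8°, -153.9°, -150.2°, -139.1°, +164.6°.
Eastward gaps between consecutive values (wrapping around): 15.1°, 6.9°, 3.7°, 11.1°, 303.7°, 19.5°.
Largest gap = 303.7° ⇒ minimal covering band is its complement: 360° − 303.7° = 56.3°.
Band runs from +164.6° eastward to -139.1°, crossing the antimeridian.

56.3°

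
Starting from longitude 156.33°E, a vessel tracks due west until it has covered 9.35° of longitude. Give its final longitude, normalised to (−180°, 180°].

Start at +156.33°; shift −9.35° → +146.98°.
+146.98° already lies in (−180°, 180°].

146.98°E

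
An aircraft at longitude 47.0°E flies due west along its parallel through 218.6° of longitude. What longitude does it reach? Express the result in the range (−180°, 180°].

Start at +47.0°; shift −218.6° → -171.6°.
-171.6° already lies in (−180°, 180°].

171.6°W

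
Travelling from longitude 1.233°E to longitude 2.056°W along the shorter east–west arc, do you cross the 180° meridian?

Signed shortest Δλ = ((-2.056 − 1.233 + 180) mod 360) − 180 = -3.289°.
Going west by 3.289° from +1.233° reaches -2.056° without touching 180°.

No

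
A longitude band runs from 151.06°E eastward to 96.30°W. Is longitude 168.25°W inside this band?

Yes

Band width going east from +151.06° to -96.30°: ((-96.30 − 151.06) mod 360) = 112.64°.
Offset of -168.25° east of the west edge: ((-168.25 − 151.06) mod 360) = 40.69°.
40.69° ≤ 112.64° ⇒ inside.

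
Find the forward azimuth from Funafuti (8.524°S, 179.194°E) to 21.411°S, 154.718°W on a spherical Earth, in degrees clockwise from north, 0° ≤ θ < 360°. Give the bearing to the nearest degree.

Δλ = -154.718 − 179.194 = -333.912°; wrapped into (−180°, 180°]: 26.088°.
θ = atan2( sin Δλ · cos φ₂ , cos φ₁ · sin φ₂ − sin φ₁ · cos φ₂ · cos Δλ )
  = atan2(0.40940, -0.23709) = 120.075° → normalised to [0°, 360°): 120.075°.

120°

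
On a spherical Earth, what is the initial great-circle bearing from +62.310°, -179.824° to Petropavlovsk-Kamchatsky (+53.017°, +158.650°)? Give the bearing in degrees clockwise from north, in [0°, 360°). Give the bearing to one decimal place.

Δλ = 158.650 − -179.824 = 338.474°; wrapped into (−180°, 180°]: -21.526°.
θ = atan2( sin Δλ · cos φ₂ , cos φ₁ · sin φ₂ − sin φ₁ · cos φ₂ · cos Δλ )
  = atan2(-0.22073, -0.12433) = -119.391° → normalised to [0°, 360°): 240.609°.

240.6°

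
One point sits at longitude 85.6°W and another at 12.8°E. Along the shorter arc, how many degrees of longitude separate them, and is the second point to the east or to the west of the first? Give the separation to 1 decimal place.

98.4° east

Raw difference: 12.8 − -85.6 = 98.4°.
Normalise into (−180°, 180°]: 98.4° stays 98.4°.
Positive ⇒ the second point lies to the east; separation 98.4°.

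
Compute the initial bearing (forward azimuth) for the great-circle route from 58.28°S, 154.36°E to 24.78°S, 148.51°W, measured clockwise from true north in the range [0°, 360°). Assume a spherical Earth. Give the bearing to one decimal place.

75.4°

Δλ = -148.51 − 154.36 = -302.87°; wrapped into (−180°, 180°]: 57.13°.
θ = atan2( sin Δλ · cos φ₂ , cos φ₁ · sin φ₂ − sin φ₁ · cos φ₂ · cos Δλ )
  = atan2(0.76257, 0.19879) = 75.389° → normalised to [0°, 360°): 75.389°.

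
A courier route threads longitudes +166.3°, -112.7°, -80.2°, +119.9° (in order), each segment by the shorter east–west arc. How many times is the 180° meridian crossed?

2

Leg 1: +166.3° → -112.7°, shortest Δλ = 81.0° (east) — crosses 180°.
Leg 2: -112.7° → -80.2°, shortest Δλ = 32.5° (east) — does not cross 180°.
Leg 3: -80.2° → +119.9°, shortest Δλ = -159.9° (west) — crosses 180°.
Total crossings: 2.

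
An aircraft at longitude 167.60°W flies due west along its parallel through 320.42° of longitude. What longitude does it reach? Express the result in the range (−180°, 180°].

128.02°W

Start at -167.60°; shift −320.42° → -488.02°.
-488.02° lies outside (−180°, 180°]; add 360° → -128.02°.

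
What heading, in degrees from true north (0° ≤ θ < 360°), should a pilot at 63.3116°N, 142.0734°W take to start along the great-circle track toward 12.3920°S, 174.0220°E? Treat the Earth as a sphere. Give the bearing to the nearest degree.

Δλ = 174.0220 − -142.0734 = 316.0954°; wrapped into (−180°, 180°]: -43.9046°.
θ = atan2( sin Δλ · cos φ₂ , cos φ₁ · sin φ₂ − sin φ₁ · cos φ₂ · cos Δλ )
  = atan2(-0.67730, -0.72512) = -136.953° → normalised to [0°, 360°): 223.047°.

223°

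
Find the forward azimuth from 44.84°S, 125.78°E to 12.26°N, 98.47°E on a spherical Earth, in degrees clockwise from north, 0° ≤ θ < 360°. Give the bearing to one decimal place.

Δλ = 98.47 − 125.78 = -27.31°.
θ = atan2( sin Δλ · cos φ₂ , cos φ₁ · sin φ₂ − sin φ₁ · cos φ₂ · cos Δλ )
  = atan2(-0.44834, 0.76282) = -30.445° → normalised to [0°, 360°): 329.555°.

329.6°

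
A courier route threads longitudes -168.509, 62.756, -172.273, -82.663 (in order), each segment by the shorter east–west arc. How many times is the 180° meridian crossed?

Leg 1: -168.509° → +62.756°, shortest Δλ = -128.735° (west) — crosses 180°.
Leg 2: +62.756° → -172.273°, shortest Δλ = 124.971° (east) — crosses 180°.
Leg 3: -172.273° → -82.663°, shortest Δλ = 89.61° (east) — does not cross 180°.
Total crossings: 2.

2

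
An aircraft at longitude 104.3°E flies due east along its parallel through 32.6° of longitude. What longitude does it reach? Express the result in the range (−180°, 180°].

136.9°E

Start at +104.3°; shift +32.6° → +136.9°.
+136.9° already lies in (−180°, 180°].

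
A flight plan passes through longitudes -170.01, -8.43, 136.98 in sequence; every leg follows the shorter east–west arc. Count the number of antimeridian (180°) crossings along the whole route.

Leg 1: -170.01° → -8.43°, shortest Δλ = 161.58° (east) — does not cross 180°.
Leg 2: -8.43° → +136.98°, shortest Δλ = 145.41° (east) — does not cross 180°.
Total crossings: 0.

0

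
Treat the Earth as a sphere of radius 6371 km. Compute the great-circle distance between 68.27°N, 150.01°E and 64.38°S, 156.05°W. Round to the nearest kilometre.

15347 km

Δλ = -156.05 − 150.01 = -306.06°; wrapped into (−180°, 180°]: 53.94°.
Δφ = -64.38 − 68.27 = -132.65°.
a = sin²(Δφ/2) + cos φ₁ · cos φ₂ · sin²(Δλ/2) = 0.871687.
c = 2·atan2(√a, √(1−a)) = 2.40890 rad → d = 6371·c ≈ 15347.08 km.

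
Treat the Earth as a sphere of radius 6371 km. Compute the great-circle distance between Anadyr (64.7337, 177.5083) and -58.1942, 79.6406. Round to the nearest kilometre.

Δλ = 79.6406 − 177.5083 = -97.8677°.
Δφ = -58.1942 − 64.7337 = -122.9279°.
a = sin²(Δφ/2) + cos φ₁ · cos φ₂ · sin²(Δλ/2) = 0.899666.
c = 2·atan2(√a, √(1−a)) = 2.49698 rad → d = 6371·c ≈ 15908.25 km.

15908 km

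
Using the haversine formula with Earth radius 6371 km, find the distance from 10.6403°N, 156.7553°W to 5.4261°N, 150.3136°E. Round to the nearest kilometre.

5850 km

Δλ = 150.3136 − -156.7553 = 307.0689°; wrapped into (−180°, 180°]: -52.9311°.
Δφ = 5.4261 − 10.6403 = -5.2142°.
a = sin²(Δφ/2) + cos φ₁ · cos φ₂ · sin²(Δλ/2) = 0.196392.
c = 2·atan2(√a, √(1−a)) = 0.91824 rad → d = 6371·c ≈ 5850.13 km.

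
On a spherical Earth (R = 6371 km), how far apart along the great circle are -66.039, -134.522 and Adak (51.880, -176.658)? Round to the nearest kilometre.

13589 km

Δλ = -176.658 − -134.522 = -42.136°.
Δφ = 51.880 − -66.039 = 117.919°.
a = sin²(Δφ/2) + cos φ₁ · cos φ₂ · sin²(Δλ/2) = 0.766507.
c = 2·atan2(√a, √(1−a)) = 2.13296 rad → d = 6371·c ≈ 13589.06 km.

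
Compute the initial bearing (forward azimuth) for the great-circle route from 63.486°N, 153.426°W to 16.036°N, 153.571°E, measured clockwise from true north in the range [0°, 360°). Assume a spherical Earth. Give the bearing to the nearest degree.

Δλ = 153.571 − -153.426 = 306.997°; wrapped into (−180°, 180°]: -53.003°.
θ = atan2( sin Δλ · cos φ₂ , cos φ₁ · sin φ₂ − sin φ₁ · cos φ₂ · cos Δλ )
  = atan2(-0.76759, -0.39421) = -117.184° → normalised to [0°, 360°): 242.816°.

243°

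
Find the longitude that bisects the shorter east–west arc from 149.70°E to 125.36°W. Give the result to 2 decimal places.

167.83°W

Signed shortest Δλ from +149.70° to -125.36° is +84.94°.
Midpoint longitude = +149.70° + (+84.94°)/2 = +149.70° + 42.47° = +192.17°.
Normalise into (−180°, 180°]: -167.83°.
(The naïve average (+149.70 + -125.36)/2 = 12.17° is on the wrong side of the globe.)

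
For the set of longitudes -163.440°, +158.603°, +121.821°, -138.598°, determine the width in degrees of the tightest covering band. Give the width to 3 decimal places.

Sort the longitudes: -163.440°, -138.598°, +121.821°, +158.603°.
Eastward gaps between consecutive values (wrapping around): 24.842°, 260.419°, 36.782°, 37.957°.
Largest gap = 260.419° ⇒ minimal covering band is its complement: 360° − 260.419° = 99.581°.
Band runs from +121.821° eastward to -138.598°, crossing the antimeridian.

99.581°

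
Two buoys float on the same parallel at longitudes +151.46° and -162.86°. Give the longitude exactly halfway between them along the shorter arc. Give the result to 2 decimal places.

+174.30°

Signed shortest Δλ from +151.46° to -162.86° is +45.68°.
Midpoint longitude = +151.46° + (+45.68°)/2 = +151.46° + 22.84° = +174.30°.
(The naïve average (+151.46 + -162.86)/2 = -5.7° is on the wrong side of the globe.)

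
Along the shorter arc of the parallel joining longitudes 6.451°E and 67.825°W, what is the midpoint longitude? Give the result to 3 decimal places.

30.687°W

Signed shortest Δλ from +6.451° to -67.825° is -74.276°.
Midpoint longitude = +6.451° + (-74.276°)/2 = +6.451° − 37.138° = -30.687°.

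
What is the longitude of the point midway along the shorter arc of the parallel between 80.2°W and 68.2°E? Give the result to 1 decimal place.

6.0°W

Signed shortest Δλ from -80.2° to +68.2° is +148.4°.
Midpoint longitude = -80.2° + (+148.4°)/2 = -80.2° + 74.2° = -6.0°.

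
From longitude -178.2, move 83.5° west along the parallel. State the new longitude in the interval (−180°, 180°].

+98.3°

Start at -178.2°; shift −83.5° → -261.7°.
-261.7° lies outside (−180°, 180°]; add 360° → +98.3°.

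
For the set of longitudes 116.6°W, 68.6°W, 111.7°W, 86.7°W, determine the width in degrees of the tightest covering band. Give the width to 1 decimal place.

Sort the longitudes: -116.6°, -111.7°, -86.7°, -68.6°.
Eastward gaps between consecutive values (wrapping around): 4.9°, 25.0°, 18.1°, 312.0°.
Largest gap = 312.0° ⇒ minimal covering band is its complement: 360° − 312.0° = 48.0°.
Band runs from -116.6° eastward to -68.6°.

48.0°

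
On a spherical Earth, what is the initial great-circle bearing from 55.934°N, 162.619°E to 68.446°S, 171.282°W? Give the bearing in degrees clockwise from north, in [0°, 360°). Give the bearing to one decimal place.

168.5°

Δλ = -171.282 − 162.619 = -333.901°; wrapped into (−180°, 180°]: 26.099°.
θ = atan2( sin Δλ · cos φ₂ , cos φ₁ · sin φ₂ − sin φ₁ · cos φ₂ · cos Δλ )
  = atan2(0.16162, -0.79428) = 168.499° → normalised to [0°, 360°): 168.499°.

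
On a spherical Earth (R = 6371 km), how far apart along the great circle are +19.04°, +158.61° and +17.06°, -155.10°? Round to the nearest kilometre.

Δλ = -155.10 − 158.61 = -313.71°; wrapped into (−180°, 180°]: 46.29°.
Δφ = 17.06 − 19.04 = -1.98°.
a = sin²(Δφ/2) + cos φ₁ · cos φ₂ · sin²(Δλ/2) = 0.139916.
c = 2·atan2(√a, √(1−a)) = 0.76675 rad → d = 6371·c ≈ 4884.97 km.

4885 km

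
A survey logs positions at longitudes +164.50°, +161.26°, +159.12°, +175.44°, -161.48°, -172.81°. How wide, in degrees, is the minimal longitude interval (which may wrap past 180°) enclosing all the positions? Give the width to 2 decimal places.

Sort the longitudes: -172.81°, -161.48°, +159.12°, +161.26°, +164.50°, +175.44°.
Eastward gaps between consecutive values (wrapping around): 11.33°, 320.60°, 2.14°, 3.24°, 10.94°, 11.75°.
Largest gap = 320.60° ⇒ minimal covering band is its complement: 360° − 320.60° = 39.40°.
Band runs from +159.12° eastward to -161.48°, crossing the antimeridian.

39.40°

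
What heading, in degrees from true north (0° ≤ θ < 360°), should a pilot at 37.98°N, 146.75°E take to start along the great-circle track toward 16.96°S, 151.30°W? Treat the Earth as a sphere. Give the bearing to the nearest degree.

Δλ = -151.30 − 146.75 = -298.05°; wrapped into (−180°, 180°]: 61.95°.
θ = atan2( sin Δλ · cos φ₂ , cos φ₁ · sin φ₂ − sin φ₁ · cos φ₂ · cos Δλ )
  = atan2(0.84415, -0.50672) = 120.975° → normalised to [0°, 360°): 120.975°.

121°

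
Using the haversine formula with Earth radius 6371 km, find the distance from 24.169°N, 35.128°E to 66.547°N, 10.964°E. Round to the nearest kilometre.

Δλ = 10.964 − 35.128 = -24.164°.
Δφ = 66.547 − 24.169 = 42.378°.
a = sin²(Δφ/2) + cos φ₁ · cos φ₂ · sin²(Δλ/2) = 0.146551.
c = 2·atan2(√a, √(1−a)) = 0.78569 rad → d = 6371·c ≈ 5005.66 km.

5006 km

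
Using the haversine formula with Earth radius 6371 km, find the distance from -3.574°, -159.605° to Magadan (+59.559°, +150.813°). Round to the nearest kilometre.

8239 km

Δλ = 150.813 − -159.605 = 310.418°; wrapped into (−180°, 180°]: -49.582°.
Δφ = 59.559 − -3.574 = 63.133°.
a = sin²(Δφ/2) + cos φ₁ · cos φ₂ · sin²(Δλ/2) = 0.362946.
c = 2·atan2(√a, √(1−a)) = 1.29313 rad → d = 6371·c ≈ 8238.56 km.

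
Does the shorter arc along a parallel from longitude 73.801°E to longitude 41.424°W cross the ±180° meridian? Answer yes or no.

No

Signed shortest Δλ = ((-41.424 − 73.801 + 180) mod 360) − 180 = -115.225°.
Going west by 115.225° from +73.801° reaches -41.424° without touching 180°.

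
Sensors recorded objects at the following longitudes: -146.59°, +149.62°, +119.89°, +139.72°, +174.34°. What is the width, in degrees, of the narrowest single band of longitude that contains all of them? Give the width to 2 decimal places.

93.52°

Sort the longitudes: -146.59°, +119.89°, +139.72°, +149.62°, +174.34°.
Eastward gaps between consecutive values (wrapping around): 266.48°, 19.83°, 9.90°, 24.72°, 39.07°.
Largest gap = 266.48° ⇒ minimal covering band is its complement: 360° − 266.48° = 93.52°.
Band runs from +119.89° eastward to -146.59°, crossing the antimeridian.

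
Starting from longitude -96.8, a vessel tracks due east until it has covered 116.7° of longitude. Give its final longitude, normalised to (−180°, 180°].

Start at -96.8°; shift +116.7° → +19.9°.
+19.9° already lies in (−180°, 180°].

+19.9°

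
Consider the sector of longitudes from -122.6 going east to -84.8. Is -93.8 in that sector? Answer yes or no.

Yes

Band width going east from -122.6° to -84.8°: ((-84.8 − -122.6) mod 360) = 37.8°.
Offset of -93.8° east of the west edge: ((-93.8 − -122.6) mod 360) = 28.8°.
28.8° ≤ 37.8° ⇒ inside.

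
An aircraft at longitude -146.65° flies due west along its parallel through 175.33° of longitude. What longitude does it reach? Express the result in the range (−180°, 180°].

Start at -146.65°; shift −175.33° → -321.98°.
-321.98° lies outside (−180°, 180°]; add 360° → +38.02°.

+38.02°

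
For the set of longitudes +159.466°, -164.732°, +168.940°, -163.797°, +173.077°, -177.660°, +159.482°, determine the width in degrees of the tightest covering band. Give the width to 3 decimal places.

36.737°

Sort the longitudes: -177.660°, -164.732°, -163.797°, +159.466°, +159.482°, +168.940°, +173.077°.
Eastward gaps between consecutive values (wrapping around): 12.928°, 0.935°, 323.263°, 0.016°, 9.458°, 4.137°, 9.263°.
Largest gap = 323.263° ⇒ minimal covering band is its complement: 360° − 323.263° = 36.737°.
Band runs from +159.466° eastward to -163.797°, crossing the antimeridian.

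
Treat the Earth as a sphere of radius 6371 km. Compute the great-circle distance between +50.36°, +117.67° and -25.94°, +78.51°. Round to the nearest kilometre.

9318 km

Δλ = 78.51 − 117.67 = -39.16°.
Δφ = -25.94 − 50.36 = -76.30°.
a = sin²(Δφ/2) + cos φ₁ · cos φ₂ · sin²(Δλ/2) = 0.446010.
c = 2·atan2(√a, √(1−a)) = 1.46261 rad → d = 6371·c ≈ 9318.26 km.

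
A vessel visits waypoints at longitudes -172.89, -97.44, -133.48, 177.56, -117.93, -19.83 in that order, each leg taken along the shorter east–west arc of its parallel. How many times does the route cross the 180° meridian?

Leg 1: -172.89° → -97.44°, shortest Δλ = 75.45° (east) — does not cross 180°.
Leg 2: -97.44° → -133.48°, shortest Δλ = -36.04° (west) — does not cross 180°.
Leg 3: -133.48° → +177.56°, shortest Δλ = -48.96° (west) — crosses 180°.
Leg 4: +177.56° → -117.93°, shortest Δλ = 64.51° (east) — crosses 180°.
Leg 5: -117.93° → -19.83°, shortest Δλ = 98.1° (east) — does not cross 180°.
Total crossings: 2.

2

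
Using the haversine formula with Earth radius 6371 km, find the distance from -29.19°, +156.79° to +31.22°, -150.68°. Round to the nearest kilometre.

Δλ = -150.68 − 156.79 = -307.47°; wrapped into (−180°, 180°]: 52.53°.
Δφ = 31.22 − -29.19 = 60.41°.
a = sin²(Δφ/2) + cos φ₁ · cos φ₂ · sin²(Δλ/2) = 0.399306.
c = 2·atan2(√a, √(1−a)) = 1.36802 rad → d = 6371·c ≈ 8715.66 km.

8716 km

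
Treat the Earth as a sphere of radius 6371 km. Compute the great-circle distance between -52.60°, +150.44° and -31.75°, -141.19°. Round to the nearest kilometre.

Δλ = -141.19 − 150.44 = -291.63°; wrapped into (−180°, 180°]: 68.37°.
Δφ = -31.75 − -52.60 = 20.85°.
a = sin²(Δφ/2) + cos φ₁ · cos φ₂ · sin²(Δλ/2) = 0.195793.
c = 2·atan2(√a, √(1−a)) = 0.91674 rad → d = 6371·c ≈ 5840.53 km.

5841 km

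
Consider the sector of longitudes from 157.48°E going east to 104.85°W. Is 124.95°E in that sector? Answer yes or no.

Band width going east from +157.48° to -104.85°: ((-104.85 − 157.48) mod 360) = 97.67°.
Offset of +124.95° east of the west edge: ((124.95 − 157.48) mod 360) = 327.47°.
327.47° > 97.67° ⇒ outside.

No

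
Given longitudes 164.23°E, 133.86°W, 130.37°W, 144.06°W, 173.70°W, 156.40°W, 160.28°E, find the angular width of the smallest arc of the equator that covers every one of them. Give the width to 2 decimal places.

69.35°

Sort the longitudes: -173.70°, -156.40°, -144.06°, -133.86°, -130.37°, +160.28°, +164.23°.
Eastward gaps between consecutive values (wrapping around): 17.30°, 12.34°, 10.20°, 3.49°, 290.65°, 3.95°, 22.07°.
Largest gap = 290.65° ⇒ minimal covering band is its complement: 360° − 290.65° = 69.35°.
Band runs from +160.28° eastward to -130.37°, crossing the antimeridian.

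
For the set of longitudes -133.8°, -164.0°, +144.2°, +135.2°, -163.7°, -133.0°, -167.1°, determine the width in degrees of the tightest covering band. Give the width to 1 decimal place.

91.8°

Sort the longitudes: -167.1°, -164.0°, -163.7°, -133.8°, -133.0°, +135.2°, +144.2°.
Eastward gaps between consecutive values (wrapping around): 3.1°, 0.3°, 29.9°, 0.8°, 268.2°, 9.0°, 48.7°.
Largest gap = 268.2° ⇒ minimal covering band is its complement: 360° − 268.2° = 91.8°.
Band runs from +135.2° eastward to -133.0°, crossing the antimeridian.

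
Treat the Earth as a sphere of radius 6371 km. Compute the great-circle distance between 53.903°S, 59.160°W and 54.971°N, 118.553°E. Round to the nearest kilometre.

Δλ = 118.553 − -59.160 = 177.713°.
Δφ = 54.971 − -53.903 = 108.874°.
a = sin²(Δφ/2) + cos φ₁ · cos φ₂ · sin²(Δλ/2) = 0.999778.
c = 2·atan2(√a, √(1−a)) = 3.11182 rad → d = 6371·c ≈ 19825.42 km.

19825 km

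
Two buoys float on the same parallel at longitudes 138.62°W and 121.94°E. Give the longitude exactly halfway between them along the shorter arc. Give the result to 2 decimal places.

Signed shortest Δλ from -138.62° to +121.94° is -99.44°.
Midpoint longitude = -138.62° + (-99.44°)/2 = -138.62° − 49.72° = -188.34°.
Normalise into (−180°, 180°]: +171.66°.
(The naïve average (-138.62 + +121.94)/2 = -8.34° is on the wrong side of the globe.)

171.66°E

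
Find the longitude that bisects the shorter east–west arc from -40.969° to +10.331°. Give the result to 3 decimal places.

Signed shortest Δλ from -40.969° to +10.331° is +51.300°.
Midpoint longitude = -40.969° + (+51.300°)/2 = -40.969° + 25.650° = -15.319°.

-15.319°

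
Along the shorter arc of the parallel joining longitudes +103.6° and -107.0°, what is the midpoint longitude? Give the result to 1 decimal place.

Signed shortest Δλ from +103.6° to -107.0° is +149.4°.
Midpoint longitude = +103.6° + (+149.4°)/2 = +103.6° + 74.7° = +178.3°.
(The naïve average (+103.6 + -107.0)/2 = -1.7° is on the wrong side of the globe.)

+178.3°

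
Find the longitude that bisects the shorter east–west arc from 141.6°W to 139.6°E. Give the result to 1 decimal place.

Signed shortest Δλ from -141.6° to +139.6° is -78.8°.
Midpoint longitude = -141.6° + (-78.8°)/2 = -141.6° − 39.4° = -181.0°.
Normalise into (−180°, 180°]: +179.0°.
(The naïve average (-141.6 + +139.6)/2 = -1.0° is on the wrong side of the globe.)

179.0°E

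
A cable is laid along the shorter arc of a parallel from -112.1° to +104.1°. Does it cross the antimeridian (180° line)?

Naïve |104.1 − -112.1| = 216.2° > 180°, so the shorter arc goes the other way round — across 180°.
Signed shortest Δλ = ((104.1 − -112.1 + 180) mod 360) − 180 = -143.8°.
Going west by 143.8° from -112.1° passes through 180° before reaching +104.1°.

Yes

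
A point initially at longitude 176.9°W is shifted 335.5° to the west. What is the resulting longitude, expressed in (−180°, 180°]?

152.4°W

Start at -176.9°; shift −335.5° → -512.4°.
-512.4° lies outside (−180°, 180°]; add 360° → -152.4°.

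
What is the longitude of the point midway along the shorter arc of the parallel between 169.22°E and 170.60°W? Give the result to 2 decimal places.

179.31°E

Signed shortest Δλ from +169.22° to -170.60° is +20.18°.
Midpoint longitude = +169.22° + (+20.18°)/2 = +169.22° + 10.09° = +179.31°.
(The naïve average (+169.22 + -170.60)/2 = -0.69° is on the wrong side of the globe.)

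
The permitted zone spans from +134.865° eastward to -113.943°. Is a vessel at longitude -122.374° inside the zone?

Band width going east from +134.865° to -113.943°: ((-113.943 − 134.865) mod 360) = 111.192°.
Offset of -122.374° east of the west edge: ((-122.374 − 134.865) mod 360) = 102.761°.
102.761° ≤ 111.192° ⇒ inside.

Yes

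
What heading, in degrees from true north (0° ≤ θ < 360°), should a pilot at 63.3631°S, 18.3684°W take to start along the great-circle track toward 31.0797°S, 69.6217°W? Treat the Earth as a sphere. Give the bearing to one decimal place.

Δλ = -69.6217 − -18.3684 = -51.2533°.
θ = atan2( sin Δλ · cos φ₂ , cos φ₁ · sin φ₂ − sin φ₁ · cos φ₂ · cos Δλ )
  = atan2(-0.66796, 0.24770) = -69.654° → normalised to [0°, 360°): 290.346°.

290.3°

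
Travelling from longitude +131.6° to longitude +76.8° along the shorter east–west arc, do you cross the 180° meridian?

Signed shortest Δλ = ((76.8 − 131.6 + 180) mod 360) − 180 = -54.8°.
Going west by 54.8° from +131.6° reaches +76.8° without touching 180°.

No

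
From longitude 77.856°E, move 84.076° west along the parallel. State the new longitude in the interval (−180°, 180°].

6.220°W

Start at +77.856°; shift −84.076° → -6.220°.
-6.220° already lies in (−180°, 180°].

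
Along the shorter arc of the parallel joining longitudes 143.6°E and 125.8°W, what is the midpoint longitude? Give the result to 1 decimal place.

171.1°W

Signed shortest Δλ from +143.6° to -125.8° is +90.6°.
Midpoint longitude = +143.6° + (+90.6°)/2 = +143.6° + 45.3° = +188.9°.
Normalise into (−180°, 180°]: -171.1°.
(The naïve average (+143.6 + -125.8)/2 = 8.9° is on the wrong side of the globe.)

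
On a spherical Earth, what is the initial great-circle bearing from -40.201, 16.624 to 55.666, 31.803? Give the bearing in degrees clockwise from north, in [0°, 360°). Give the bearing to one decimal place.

8.6°

Δλ = 31.803 − 16.624 = 15.179°.
θ = atan2( sin Δλ · cos φ₂ , cos φ₁ · sin φ₂ − sin φ₁ · cos φ₂ · cos Δλ )
  = atan2(0.14768, 0.98206) = 8.552° → normalised to [0°, 360°): 8.552°.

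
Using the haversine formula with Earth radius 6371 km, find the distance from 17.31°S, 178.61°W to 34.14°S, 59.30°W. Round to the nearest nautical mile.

6166 nmi

Δλ = -59.30 − -178.61 = 119.31°.
Δφ = -34.14 − -17.31 = -16.83°.
a = sin²(Δφ/2) + cos φ₁ · cos φ₂ · sin²(Δλ/2) = 0.609918.
c = 2·atan2(√a, √(1−a)) = 1.79244 rad → d = 6371·c ≈ 11419.66 km ≈ 6166.12 nmi.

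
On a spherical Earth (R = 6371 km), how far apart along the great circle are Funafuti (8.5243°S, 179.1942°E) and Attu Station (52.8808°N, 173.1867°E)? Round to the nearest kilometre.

Δλ = 173.1867 − 179.1942 = -6.0075°.
Δφ = 52.8808 − -8.5243 = 61.4051°.
a = sin²(Δφ/2) + cos φ₁ · cos φ₂ · sin²(Δλ/2) = 0.262332.
c = 2·atan2(√a, √(1−a)) = 1.07545 rad → d = 6371·c ≈ 6851.69 km.

6852 km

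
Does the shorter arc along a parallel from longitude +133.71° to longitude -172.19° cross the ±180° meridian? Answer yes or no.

Naïve |-172.19 − 133.71| = 305.9° > 180°, so the shorter arc goes the other way round — across 180°.
Signed shortest Δλ = ((-172.19 − 133.71 + 180) mod 360) − 180 = 54.1°.
Going east by 54.1° from +133.71° passes through 180° before reaching -172.19°.

Yes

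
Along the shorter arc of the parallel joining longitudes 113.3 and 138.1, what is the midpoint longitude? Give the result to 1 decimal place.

Signed shortest Δλ from +113.3° to +138.1° is +24.8°.
Midpoint longitude = +113.3° + (+24.8°)/2 = +113.3° + 12.4° = +125.7°.

+125.7°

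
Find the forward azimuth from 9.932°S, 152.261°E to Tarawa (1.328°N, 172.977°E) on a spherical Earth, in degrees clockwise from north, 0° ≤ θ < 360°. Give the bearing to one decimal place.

Δλ = 172.977 − 152.261 = 20.716°.
θ = atan2( sin Δλ · cos φ₂ , cos φ₁ · sin φ₂ − sin φ₁ · cos φ₂ · cos Δλ )
  = atan2(0.35364, 0.18411) = 62.498° → normalised to [0°, 360°): 62.498°.

62.5°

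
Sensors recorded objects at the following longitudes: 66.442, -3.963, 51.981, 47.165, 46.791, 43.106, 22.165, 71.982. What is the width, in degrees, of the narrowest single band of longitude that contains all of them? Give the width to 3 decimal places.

Sort the longitudes: -3.963°, +22.165°, +43.106°, +46.791°, +47.165°, +51.981°, +66.442°, +71.982°.
Eastward gaps between consecutive values (wrapping around): 26.128°, 20.941°, 3.685°, 0.374°, 4.816°, 14.461°, 5.540°, 284.055°.
Largest gap = 284.055° ⇒ minimal covering band is its complement: 360° − 284.055° = 75.945°.
Band runs from -3.963° eastward to +71.982°.

75.945°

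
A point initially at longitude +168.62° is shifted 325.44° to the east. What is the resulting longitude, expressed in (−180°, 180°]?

Start at +168.62°; shift +325.44° → +494.06°.
+494.06° lies outside (−180°, 180°]; subtract 360° → +134.06°.

+134.06°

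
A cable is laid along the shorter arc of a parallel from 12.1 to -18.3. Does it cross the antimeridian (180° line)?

Signed shortest Δλ = ((-18.3 − 12.1 + 180) mod 360) − 180 = -30.4°.
Going west by 30.4° from +12.1° reaches -18.3° without touching 180°.

No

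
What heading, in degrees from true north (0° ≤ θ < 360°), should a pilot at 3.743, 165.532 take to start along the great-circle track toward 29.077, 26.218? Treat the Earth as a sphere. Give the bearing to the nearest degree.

313°

Δλ = 26.218 − 165.532 = -139.314°.
θ = atan2( sin Δλ · cos φ₂ , cos φ₁ · sin φ₂ − sin φ₁ · cos φ₂ · cos Δλ )
  = atan2(-0.56975, 0.52821) = -47.167° → normalised to [0°, 360°): 312.833°.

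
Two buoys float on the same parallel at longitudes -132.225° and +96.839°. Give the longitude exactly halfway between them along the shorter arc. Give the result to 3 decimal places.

+162.307°

Signed shortest Δλ from -132.225° to +96.839° is -130.936°.
Midpoint longitude = -132.225° + (-130.936°)/2 = -132.225° − 65.468° = -197.693°.
Normalise into (−180°, 180°]: +162.307°.
(The naïve average (-132.225 + +96.839)/2 = -17.693° is on the wrong side of the globe.)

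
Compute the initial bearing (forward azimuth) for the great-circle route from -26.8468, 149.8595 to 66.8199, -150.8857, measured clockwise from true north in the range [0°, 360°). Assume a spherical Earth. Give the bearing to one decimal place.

Δλ = -150.8857 − 149.8595 = -300.7452°; wrapped into (−180°, 180°]: 59.2548°.
θ = atan2( sin Δλ · cos φ₂ , cos φ₁ · sin φ₂ − sin φ₁ · cos φ₂ · cos Δλ )
  = atan2(0.33830, 0.91107) = 20.371° → normalised to [0°, 360°): 20.371°.

20.4°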